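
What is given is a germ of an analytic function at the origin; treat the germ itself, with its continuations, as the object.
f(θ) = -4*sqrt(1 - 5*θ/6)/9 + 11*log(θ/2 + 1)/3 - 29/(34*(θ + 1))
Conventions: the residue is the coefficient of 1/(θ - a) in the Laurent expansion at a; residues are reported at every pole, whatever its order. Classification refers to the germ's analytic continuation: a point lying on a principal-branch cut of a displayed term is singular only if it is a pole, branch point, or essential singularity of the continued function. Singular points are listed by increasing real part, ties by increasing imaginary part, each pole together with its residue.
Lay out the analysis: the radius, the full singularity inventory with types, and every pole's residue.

Radius of convergence at 0: 1.
At -2: a logarithmic branch point.
At -1: a pole of order 1; residue -29/34.
At 6/5: an algebraic (square-root) branch point.

Denominator factor (θ + 1): pole of order 1 at -1, modulus 1.
Branch term (11/3)*log(1 - θ/(-2)): its argument vanishes at θ = -2, a logarithmic branch point, modulus 2.
Branch term (-4/9)*sqrt(1 - θ/(6/5)): its argument vanishes at θ = 6/5, a square-root branch point, modulus 6/5.
The radius of convergence is the smallest modulus among the singular points: 1.
The branch terms are analytic at -1 and contribute nothing to the residue; only the rational part matters.
At the order-1 pole -1 set g(θ) = (θ - (-1))*(rational part) = -29/34.
Simple pole: residue = g(a) at a = -1, which is -29/34.
List the singular points by increasing real part (a conjugate pair: the negative imaginary part first).


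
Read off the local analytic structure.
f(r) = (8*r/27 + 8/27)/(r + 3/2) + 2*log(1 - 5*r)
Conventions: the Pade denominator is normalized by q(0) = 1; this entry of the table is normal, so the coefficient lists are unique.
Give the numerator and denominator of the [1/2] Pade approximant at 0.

Taylor coefficients needed (expand at 0): a_0 = 16/81, a_1 = -2414/243, a_2 = -18257/729, a_3 = -182186/2187.
Write the denominator as Q(r) = 1 + q1*r + q2*r^2. Requiring Q*f - P = O(r^4) with deg P <= 1 kills the coefficients of r^2..r^3 in Q*f:
  r^2: a_2 + q1*a_1 + q2*a_0 = 0, i.e. -18257/729 + (-2414/243)*q1 + (16/81)*q2 = 0.
  r^3: a_3 + q1*a_2 + q2*a_1 = 0, i.e. -182186/2187 + (-18257/729)*q1 + (-2414/243)*q2 = 0.
Solving this linear system: q1 = -7831229/3059754, q2 = -3943665/2039836.
The numerator is Q*f truncated at degree 1: P0 = a_0 = 16/81; P1 = a_1 + q1*a_0 = -431230286/41306679.

The Pade approximant has numerator coefficients [16/81, -431230286/41306679]; denominator coefficients [1, -7831229/3059754, -3943665/2039836].


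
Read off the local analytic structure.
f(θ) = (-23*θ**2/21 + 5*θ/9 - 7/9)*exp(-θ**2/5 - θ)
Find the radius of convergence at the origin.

The radius of convergence is infinite.

The factor exp(-θ**2/5 - θ) is entire and contributes no finite singular point.
The polynomial part has no poles.
No finite singular points: the Taylor series at 0 converges everywhere.


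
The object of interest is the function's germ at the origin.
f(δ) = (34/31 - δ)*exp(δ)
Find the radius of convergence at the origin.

The factor exp(δ) is entire and contributes no finite singular point.
The polynomial part has no poles.
No finite singular points: the Taylor series at 0 converges everywhere.

The radius of convergence is infinite.


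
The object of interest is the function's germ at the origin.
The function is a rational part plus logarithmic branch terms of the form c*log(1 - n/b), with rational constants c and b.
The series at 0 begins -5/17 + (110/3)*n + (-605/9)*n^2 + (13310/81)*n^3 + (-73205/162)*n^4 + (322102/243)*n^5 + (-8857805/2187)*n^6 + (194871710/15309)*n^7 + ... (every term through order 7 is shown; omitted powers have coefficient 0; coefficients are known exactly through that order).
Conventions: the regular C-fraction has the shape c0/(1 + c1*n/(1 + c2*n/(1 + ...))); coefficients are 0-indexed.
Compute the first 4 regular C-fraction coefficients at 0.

The regular C-fraction coefficients are [-5/17, 374/3, -737/6, -11/1206].

Taylor coefficients (read off): a_0 = -5/17, a_1 = 110/3, a_2 = -605/9, a_3 = 13310/81.
c0 = a_0 = -5/17. Peel one level at a time: if S = 1 + c*n/S' with S'(0) = 1, then c is the n-coefficient of S and S' = c*n/(S - 1).
S_1 = c0/f = 1 + (374/3)*n + (137819/9)*n^2 + ...; c1 = 374/3.
S_2 = c1*n/(S_1 - 1) = 1 + (-737/6)*n + (-121/108)*n^2 + ...; c2 = -737/6.
S_3 = c2*n/(S_2 - 1) = 1 + (-11/1206)*n + ...; c3 = -11/1206.


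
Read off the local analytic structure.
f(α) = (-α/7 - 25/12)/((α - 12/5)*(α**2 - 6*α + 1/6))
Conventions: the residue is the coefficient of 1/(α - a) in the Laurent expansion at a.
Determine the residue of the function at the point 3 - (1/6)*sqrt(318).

The residue is -5095/35588 - (515/1886164)*sqrt(318).

The factor α**2 - 6*α + 1/6 splits as (α - a)(α - a') with a = 3 - (1/6)*sqrt(318), a' = 3 + (1/6)*sqrt(318). At the order-1 pole a set g(α) = (α - a)*f(α) = [(-α/7 - 25/12)/(α - 12/5)] / (α - a').
Simple pole: residue = g(a) at a = 3 - (1/6)*sqrt(318), which is -5095/35588 - (515/1886164)*sqrt(318).


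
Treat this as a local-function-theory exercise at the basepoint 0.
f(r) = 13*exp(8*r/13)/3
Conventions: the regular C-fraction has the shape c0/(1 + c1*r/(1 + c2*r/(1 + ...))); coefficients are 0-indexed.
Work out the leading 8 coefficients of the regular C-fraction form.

Taylor coefficients (expand at 0): a_0 = 13/3, a_1 = 8/3, a_2 = 32/39, a_3 = 256/1521, a_4 = 512/19773, a_5 = 4096/1285245, a_6 = 16384/50124555, a_7 = 131072/4561334505.
c0 = a_0 = 13/3. Peel one level at a time: if S = 1 + c*r/S' with S'(0) = 1, then c is the r-coefficient of S and S' = c*r/(S - 1).
S_1 = c0/f = 1 + (-8/13)*r + (32/169)*r^2 + ...; c1 = -8/13.
S_2 = c1*r/(S_1 - 1) = 1 + (4/13)*r + (16/507)*r^2 + ...; c2 = 4/13.
S_3 = c2*r/(S_2 - 1) = 1 + (-4/39)*r + (16/1521)*r^2 + ...; c3 = -4/39.
S_4 = c3*r/(S_3 - 1) = 1 + (4/39)*r + (16/2535)*r^2 + ...; c4 = 4/39.
S_5 = c4*r/(S_4 - 1) = 1 + (-4/65)*r + (16/4225)*r^2 + ...; c5 = -4/65.
S_6 = c5*r/(S_5 - 1) = 1 + (4/65)*r + (16/5915)*r^2 + ...; c6 = 4/65.
S_7 = c6*r/(S_6 - 1) = 1 + (-4/91)*r + ...; c7 = -4/91.

The regular C-fraction coefficients are [13/3, -8/13, 4/13, -4/39, 4/39, -4/65, 4/65, -4/91].


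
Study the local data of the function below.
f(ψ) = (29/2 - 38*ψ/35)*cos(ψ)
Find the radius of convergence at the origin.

The factor cos(ψ) is entire and contributes no finite singular point.
The polynomial part has no poles.
No finite singular points: the Taylor series at 0 converges everywhere.

The radius of convergence is infinite.


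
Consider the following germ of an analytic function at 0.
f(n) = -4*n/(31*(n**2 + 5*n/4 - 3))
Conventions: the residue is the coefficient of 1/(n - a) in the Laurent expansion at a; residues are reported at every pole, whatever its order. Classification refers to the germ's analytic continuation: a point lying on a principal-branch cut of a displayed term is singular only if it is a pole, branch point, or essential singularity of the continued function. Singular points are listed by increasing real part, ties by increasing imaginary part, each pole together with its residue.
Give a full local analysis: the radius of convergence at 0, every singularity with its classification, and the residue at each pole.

Radius of convergence at 0: -5/8 + (1/8)*sqrt(217).
At -5/8 - (1/8)*sqrt(217): a pole of order 1; residue -2/31 - (10/6727)*sqrt(217).
At -5/8 + (1/8)*sqrt(217): a pole of order 1; residue -2/31 + (10/6727)*sqrt(217).

Denominator factor (n**2 + 5*n/4 - 3): discriminant 217/16, real irrational roots -5/8 + (1/8)*sqrt(217) and -5/8 - (1/8)*sqrt(217); poles of order 1, moduli -5/8 + (1/8)*sqrt(217) and 5/8 + (1/8)*sqrt(217).
The radius of convergence is the smallest modulus among the singular points: -5/8 + (1/8)*sqrt(217).
The factor n**2 + 5*n/4 - 3 splits as (n - a)(n - a') with a = -5/8 - (1/8)*sqrt(217), a' = -5/8 + (1/8)*sqrt(217). At the order-1 pole a set g(n) = (n - a)*f(n) = [-4*n/31] / (n - a').
Simple pole: residue = g(a) at a = -5/8 - (1/8)*sqrt(217), which is -2/31 - (10/6727)*sqrt(217).
The factor n**2 + 5*n/4 - 3 splits as (n - a)(n - a') with a = -5/8 + (1/8)*sqrt(217), a' = -5/8 - (1/8)*sqrt(217). At the order-1 pole a set g(n) = (n - a)*f(n) = [-4*n/31] / (n - a').
Simple pole: residue = g(a) at a = -5/8 + (1/8)*sqrt(217), which is -2/31 + (10/6727)*sqrt(217).
List the singular points by increasing real part (a conjugate pair: the negative imaginary part first).


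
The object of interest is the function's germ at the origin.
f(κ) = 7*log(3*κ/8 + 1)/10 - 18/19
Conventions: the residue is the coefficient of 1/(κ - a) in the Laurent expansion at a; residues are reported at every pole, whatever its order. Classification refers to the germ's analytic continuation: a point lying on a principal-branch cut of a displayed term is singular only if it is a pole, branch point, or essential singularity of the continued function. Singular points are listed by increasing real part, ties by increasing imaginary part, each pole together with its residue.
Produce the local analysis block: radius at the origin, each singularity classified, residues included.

Branch term (7/10)*log(1 - κ/(-8/3)): its argument vanishes at κ = -8/3, a logarithmic branch point, modulus 8/3.
The radius of convergence is the smallest modulus among the singular points: 8/3.

Radius of convergence at 0: 8/3.
At -8/3: a logarithmic branch point.


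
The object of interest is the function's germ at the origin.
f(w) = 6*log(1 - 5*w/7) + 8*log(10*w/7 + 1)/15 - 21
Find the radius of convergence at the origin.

The radius of convergence is 7/10.

Branch term (6)*log(1 - w/(7/5)): its argument vanishes at w = 7/5, a logarithmic branch point, modulus 7/5.
Branch term (8/15)*log(1 - w/(-7/10)): its argument vanishes at w = -7/10, a logarithmic branch point, modulus 7/10.
The radius of convergence is the smallest modulus among the singular points: 7/10.


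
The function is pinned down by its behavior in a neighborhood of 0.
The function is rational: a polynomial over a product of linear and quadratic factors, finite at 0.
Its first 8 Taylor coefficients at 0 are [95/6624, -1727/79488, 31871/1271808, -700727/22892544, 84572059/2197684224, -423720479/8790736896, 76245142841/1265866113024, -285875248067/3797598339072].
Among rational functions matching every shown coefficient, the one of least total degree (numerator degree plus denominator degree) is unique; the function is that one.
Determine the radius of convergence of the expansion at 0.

The radius of convergence is 4/5.

No rational of total degree below 6 reproduces all 8 coefficients; solving the [1/5] Pade equations on them gives f(v) = (38/23 - 3*v/10)/((v + 4/5)*(v**2 + v/2 + 12)**2), whose expansion matches every shown term.
Denominator factor (v**2 + v/2 + 12)^2: discriminant -191/4, complex-conjugate roots (-1/4) + ((1/4)*sqrt(191))*i and (-1/4) - ((1/4)*sqrt(191))*i; poles of order 2, moduli (2)*sqrt(3) and (2)*sqrt(3).
Denominator factor (v + 4/5): pole of order 1 at -4/5, modulus 4/5.
The radius of convergence is the smallest modulus among the singular points: 4/5.


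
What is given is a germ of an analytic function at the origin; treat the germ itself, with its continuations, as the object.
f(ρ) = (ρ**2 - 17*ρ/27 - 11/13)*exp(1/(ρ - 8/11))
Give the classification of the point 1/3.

There is no denominator, hence no pole anywhere.
The essential point of exp(1/(ρ - (8/11))) is 8/11, not 1/3.
So the germ continues analytically to 1/3.

The point is a regular point.


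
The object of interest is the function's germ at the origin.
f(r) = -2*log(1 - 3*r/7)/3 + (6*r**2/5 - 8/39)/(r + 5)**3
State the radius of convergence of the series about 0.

Denominator factor (r + 5)^3: pole of order 3 at -5, modulus 5.
Branch term (-2/3)*log(1 - r/(7/3)): its argument vanishes at r = 7/3, a logarithmic branch point, modulus 7/3.
The radius of convergence is the smallest modulus among the singular points: 7/3.

The radius of convergence is 7/3.


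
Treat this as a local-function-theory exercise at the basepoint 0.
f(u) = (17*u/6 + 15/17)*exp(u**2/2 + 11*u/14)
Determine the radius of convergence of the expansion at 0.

The radius of convergence is infinite.

The factor exp(u**2/2 + 11*u/14) is entire and contributes no finite singular point.
The polynomial part has no poles.
No finite singular points: the Taylor series at 0 converges everywhere.


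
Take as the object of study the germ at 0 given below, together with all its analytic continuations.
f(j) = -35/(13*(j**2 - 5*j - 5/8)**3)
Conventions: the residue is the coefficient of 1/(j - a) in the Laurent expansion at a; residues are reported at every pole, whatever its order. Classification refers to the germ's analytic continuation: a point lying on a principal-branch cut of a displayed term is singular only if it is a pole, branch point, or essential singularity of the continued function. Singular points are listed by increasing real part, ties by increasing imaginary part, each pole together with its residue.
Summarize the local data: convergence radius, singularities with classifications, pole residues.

Radius of convergence at 0: -5/2 + (1/4)*sqrt(110).
At 5/2 - (1/4)*sqrt(110): a pole of order 3; residue (168/432575)*sqrt(110).
At 5/2 + (1/4)*sqrt(110): a pole of order 3; residue -(168/432575)*sqrt(110).

Denominator factor (j**2 - 5*j - 5/8)^3: discriminant 55/2, real irrational roots 5/2 + (1/4)*sqrt(110) and 5/2 - (1/4)*sqrt(110); poles of order 3, moduli 5/2 + (1/4)*sqrt(110) and -5/2 + (1/4)*sqrt(110).
The radius of convergence is the smallest modulus among the singular points: -5/2 + (1/4)*sqrt(110).
The factor j**2 - 5*j - 5/8 splits as (j - a)(j - a') with a = 5/2 - (1/4)*sqrt(110), a' = 5/2 + (1/4)*sqrt(110). At the order-3 pole a set g(j) = (j - a)^3*f(j) = [-35/13] / (j - a')^3.
Order-3 pole: residue = g''(a)/2; g''(5/2 - (1/4)*sqrt(110)) = (336/432575)*sqrt(110), so the residue is (168/432575)*sqrt(110).
The factor j**2 - 5*j - 5/8 splits as (j - a)(j - a') with a = 5/2 + (1/4)*sqrt(110), a' = 5/2 - (1/4)*sqrt(110). At the order-3 pole a set g(j) = (j - a)^3*f(j) = [-35/13] / (j - a')^3.
Order-3 pole: residue = g''(a)/2; g''(5/2 + (1/4)*sqrt(110)) = -(336/432575)*sqrt(110), so the residue is -(168/432575)*sqrt(110).
List the singular points by increasing real part (a conjugate pair: the negative imaginary part first).


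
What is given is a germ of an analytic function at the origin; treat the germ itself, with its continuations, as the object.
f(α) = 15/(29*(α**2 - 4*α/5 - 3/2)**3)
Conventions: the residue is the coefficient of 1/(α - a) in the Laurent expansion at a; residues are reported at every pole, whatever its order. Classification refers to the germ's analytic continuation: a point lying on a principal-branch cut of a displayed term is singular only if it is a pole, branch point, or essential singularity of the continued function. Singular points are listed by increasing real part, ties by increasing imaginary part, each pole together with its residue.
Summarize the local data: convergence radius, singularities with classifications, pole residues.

Denominator factor (α**2 - 4*α/5 - 3/2)^3: discriminant 166/25, real irrational roots 2/5 + (1/10)*sqrt(166) and 2/5 - (1/10)*sqrt(166); poles of order 3, moduli 2/5 + (1/10)*sqrt(166) and -2/5 + (1/10)*sqrt(166).
The radius of convergence is the smallest modulus among the singular points: -2/5 + (1/10)*sqrt(166).
The factor α**2 - 4*α/5 - 3/2 splits as (α - a)(α - a') with a = 2/5 - (1/10)*sqrt(166), a' = 2/5 + (1/10)*sqrt(166). At the order-3 pole a set g(α) = (α - a)^3*f(α) = [15/29] / (α - a')^3.
Order-3 pole: residue = g''(a)/2; g''(2/5 - (1/10)*sqrt(166)) = -(140625/33163646)*sqrt(166), so the residue is -(140625/66327292)*sqrt(166).
The factor α**2 - 4*α/5 - 3/2 splits as (α - a)(α - a') with a = 2/5 + (1/10)*sqrt(166), a' = 2/5 - (1/10)*sqrt(166). At the order-3 pole a set g(α) = (α - a)^3*f(α) = [15/29] / (α - a')^3.
Order-3 pole: residue = g''(a)/2; g''(2/5 + (1/10)*sqrt(166)) = (140625/33163646)*sqrt(166), so the residue is (140625/66327292)*sqrt(166).
List the singular points by increasing real part (a conjugate pair: the negative imaginary part first).

Radius of convergence at 0: -2/5 + (1/10)*sqrt(166).
At 2/5 - (1/10)*sqrt(166): a pole of order 3; residue -(140625/66327292)*sqrt(166).
At 2/5 + (1/10)*sqrt(166): a pole of order 3; residue (140625/66327292)*sqrt(166).


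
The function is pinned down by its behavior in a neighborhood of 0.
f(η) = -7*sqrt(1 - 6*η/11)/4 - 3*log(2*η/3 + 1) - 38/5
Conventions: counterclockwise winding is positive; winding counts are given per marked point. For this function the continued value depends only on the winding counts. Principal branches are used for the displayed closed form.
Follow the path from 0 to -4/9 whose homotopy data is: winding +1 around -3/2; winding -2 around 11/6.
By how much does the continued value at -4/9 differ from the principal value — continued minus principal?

Continued minus principal equals -(6)*pi*i.

The rational part is single-valued and drops out of the difference; each branch term changes only by its own monodromy.
(-3)*log(1 - η/(-3/2)): each positive loop around -3/2 adds 2*pi*i to the log, so winding +1 contributes (-3)*(1)*2*pi*i = -(6)*pi*i.
(-7/4)*sqrt(1 - η/(11/6)): winding -2 is even, the square root returns to the same sheet, contribution 0.
Summing the contributions at η = -4/9 gives -(6)*pi*i.


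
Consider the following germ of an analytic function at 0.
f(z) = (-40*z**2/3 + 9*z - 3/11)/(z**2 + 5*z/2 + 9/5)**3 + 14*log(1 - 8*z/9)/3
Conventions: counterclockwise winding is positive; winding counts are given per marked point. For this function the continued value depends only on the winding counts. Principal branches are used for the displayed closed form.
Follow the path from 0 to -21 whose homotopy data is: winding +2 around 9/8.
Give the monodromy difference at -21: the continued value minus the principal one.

The rational part is single-valued and drops out of the difference; each branch term changes only by its own monodromy.
(14/3)*log(1 - z/(9/8)): each positive loop around 9/8 adds 2*pi*i to the log, so winding +2 contributes (14/3)*(2)*2*pi*i = (56/3)*pi*i.
Summing the contributions at z = -21 gives (56/3)*pi*i.

Continued minus principal equals (56/3)*pi*i.


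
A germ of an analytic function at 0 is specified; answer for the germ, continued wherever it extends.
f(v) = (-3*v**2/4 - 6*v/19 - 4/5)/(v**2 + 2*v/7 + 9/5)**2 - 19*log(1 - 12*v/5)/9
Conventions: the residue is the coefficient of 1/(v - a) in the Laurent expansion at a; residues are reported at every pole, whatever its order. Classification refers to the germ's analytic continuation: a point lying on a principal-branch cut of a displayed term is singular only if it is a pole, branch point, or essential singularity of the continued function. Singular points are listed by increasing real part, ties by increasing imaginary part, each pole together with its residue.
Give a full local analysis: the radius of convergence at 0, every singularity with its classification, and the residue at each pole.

Radius of convergence at 0: 5/12.
At (-1/7) - ((2/35)*sqrt(545))*i: a pole of order 2; residue -((274351/28894592)*sqrt(545))*i.
At (-1/7) + ((2/35)*sqrt(545))*i: a pole of order 2; residue ((274351/28894592)*sqrt(545))*i.
At 5/12: a logarithmic branch point.

Denominator factor (v**2 + 2*v/7 + 9/5)^2: discriminant -1744/245, complex-conjugate roots (-1/7) + ((2/35)*sqrt(545))*i and (-1/7) - ((2/35)*sqrt(545))*i; poles of order 2, moduli (3/5)*sqrt(5) and (3/5)*sqrt(5).
Branch term (-19/9)*log(1 - v/(5/12)): its argument vanishes at v = 5/12, a logarithmic branch point, modulus 5/12.
The radius of convergence is the smallest modulus among the singular points: 5/12.
The branch term is analytic at (-1/7) - ((2/35)*sqrt(545))*i and contributes nothing to the residue; only the rational part matters.
The factor v**2 + 2*v/7 + 9/5 splits as (v - a)(v - a') with a = (-1/7) - ((2/35)*sqrt(545))*i, a' = (-1/7) + ((2/35)*sqrt(545))*i. At the order-2 pole a set g(v) = (v - a)^2*(rational part) = [-3*v**2/4 - 6*v/19 - 4/5] / (v - a')^2.
Order-2 pole: residue = g'(a); g'((-1/7) - ((2/35)*sqrt(545))*i) = -((274351/28894592)*sqrt(545))*i, so the residue is -((274351/28894592)*sqrt(545))*i.
The branch term is analytic at (-1/7) + ((2/35)*sqrt(545))*i and contributes nothing to the residue; only the rational part matters.
The factor v**2 + 2*v/7 + 9/5 splits as (v - a)(v - a') with a = (-1/7) + ((2/35)*sqrt(545))*i, a' = (-1/7) - ((2/35)*sqrt(545))*i. At the order-2 pole a set g(v) = (v - a)^2*(rational part) = [-3*v**2/4 - 6*v/19 - 4/5] / (v - a')^2.
Order-2 pole: residue = g'(a); g'((-1/7) + ((2/35)*sqrt(545))*i) = ((274351/28894592)*sqrt(545))*i, so the residue is ((274351/28894592)*sqrt(545))*i.
List the singular points by increasing real part (a conjugate pair: the negative imaginary part first).


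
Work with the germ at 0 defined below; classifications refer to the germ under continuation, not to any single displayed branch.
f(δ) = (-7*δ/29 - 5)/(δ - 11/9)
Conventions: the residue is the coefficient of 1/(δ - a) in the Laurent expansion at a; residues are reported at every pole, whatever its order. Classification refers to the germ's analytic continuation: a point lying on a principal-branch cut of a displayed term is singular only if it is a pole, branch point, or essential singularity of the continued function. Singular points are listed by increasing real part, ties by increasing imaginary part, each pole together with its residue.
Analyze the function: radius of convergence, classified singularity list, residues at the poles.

Denominator factor (δ - 11/9): pole of order 1 at 11/9, modulus 11/9.
The radius of convergence is the smallest modulus among the singular points: 11/9.
At the order-1 pole 11/9 set g(δ) = (δ - (11/9))*f(δ) = -7*δ/29 - 5.
Simple pole: residue = g(a) at a = 11/9, which is -1382/261.

Radius of convergence at 0: 11/9.
At 11/9: a pole of order 1; residue -1382/261.


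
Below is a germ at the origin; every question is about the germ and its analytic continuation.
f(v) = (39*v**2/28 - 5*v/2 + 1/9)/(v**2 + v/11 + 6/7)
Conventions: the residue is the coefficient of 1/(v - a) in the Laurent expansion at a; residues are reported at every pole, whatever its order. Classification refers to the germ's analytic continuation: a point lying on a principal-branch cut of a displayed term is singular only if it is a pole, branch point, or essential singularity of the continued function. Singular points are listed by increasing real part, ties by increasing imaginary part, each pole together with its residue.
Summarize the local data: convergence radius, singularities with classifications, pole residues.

Denominator factor (v**2 + v/11 + 6/7): discriminant -2897/847, complex-conjugate roots (-1/22) + ((1/154)*sqrt(20279))*i and (-1/22) - ((1/154)*sqrt(20279))*i; poles of order 1, moduli (1/7)*sqrt(42) and (1/7)*sqrt(42).
The radius of convergence is the smallest modulus among the singular points: (1/7)*sqrt(42).
The factor v**2 + v/11 + 6/7 splits as (v - a)(v - a') with a = (-1/22) - ((1/154)*sqrt(20279))*i, a' = (-1/22) + ((1/154)*sqrt(20279))*i. At the order-1 pole a set g(v) = (v - a)*f(v) = [39*v**2/28 - 5*v/2 + 1/9] / (v - a').
Simple pole: residue = g(a) at a = (-1/22) - ((1/154)*sqrt(20279))*i, which is (-809/616) - ((411253/112426776)*sqrt(20279))*i.
The factor v**2 + v/11 + 6/7 splits as (v - a)(v - a') with a = (-1/22) + ((1/154)*sqrt(20279))*i, a' = (-1/22) - ((1/154)*sqrt(20279))*i. At the order-1 pole a set g(v) = (v - a)*f(v) = [39*v**2/28 - 5*v/2 + 1/9] / (v - a').
Simple pole: residue = g(a) at a = (-1/22) + ((1/154)*sqrt(20279))*i, which is (-809/616) + ((411253/112426776)*sqrt(20279))*i.
List the singular points by increasing real part (a conjugate pair: the negative imaginary part first).

Radius of convergence at 0: (1/7)*sqrt(42).
At (-1/22) - ((1/154)*sqrt(20279))*i: a pole of order 1; residue (-809/616) - ((411253/112426776)*sqrt(20279))*i.
At (-1/22) + ((1/154)*sqrt(20279))*i: a pole of order 1; residue (-809/616) + ((411253/112426776)*sqrt(20279))*i.


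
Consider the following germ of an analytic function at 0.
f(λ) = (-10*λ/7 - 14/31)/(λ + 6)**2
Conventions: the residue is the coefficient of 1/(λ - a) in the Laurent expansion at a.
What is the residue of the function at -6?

At the order-2 pole -6 set g(λ) = (λ - (-6))^2*f(λ) = -10*λ/7 - 14/31.
Order-2 pole: residue = g'(a); g'(-6) = -10/7, so the residue is -10/7.

The residue is -10/7.


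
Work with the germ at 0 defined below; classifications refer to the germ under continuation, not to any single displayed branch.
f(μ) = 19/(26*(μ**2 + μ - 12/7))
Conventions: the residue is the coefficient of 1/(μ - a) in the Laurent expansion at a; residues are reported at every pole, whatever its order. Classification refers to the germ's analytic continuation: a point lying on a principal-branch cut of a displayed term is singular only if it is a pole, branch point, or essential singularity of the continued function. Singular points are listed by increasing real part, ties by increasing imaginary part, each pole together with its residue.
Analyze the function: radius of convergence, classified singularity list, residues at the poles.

Denominator factor (μ**2 + μ - 12/7): discriminant 55/7, real irrational roots -1/2 + (1/14)*sqrt(385) and -1/2 - (1/14)*sqrt(385); poles of order 1, moduli -1/2 + (1/14)*sqrt(385) and 1/2 + (1/14)*sqrt(385).
The radius of convergence is the smallest modulus among the singular points: -1/2 + (1/14)*sqrt(385).
The factor μ**2 + μ - 12/7 splits as (μ - a)(μ - a') with a = -1/2 - (1/14)*sqrt(385), a' = -1/2 + (1/14)*sqrt(385). At the order-1 pole a set g(μ) = (μ - a)*f(μ) = [19/26] / (μ - a').
Simple pole: residue = g(a) at a = -1/2 - (1/14)*sqrt(385), which is -(19/1430)*sqrt(385).
The factor μ**2 + μ - 12/7 splits as (μ - a)(μ - a') with a = -1/2 + (1/14)*sqrt(385), a' = -1/2 - (1/14)*sqrt(385). At the order-1 pole a set g(μ) = (μ - a)*f(μ) = [19/26] / (μ - a').
Simple pole: residue = g(a) at a = -1/2 + (1/14)*sqrt(385), which is (19/1430)*sqrt(385).
List the singular points by increasing real part (a conjugate pair: the negative imaginary part first).

Radius of convergence at 0: -1/2 + (1/14)*sqrt(385).
At -1/2 - (1/14)*sqrt(385): a pole of order 1; residue -(19/1430)*sqrt(385).
At -1/2 + (1/14)*sqrt(385): a pole of order 1; residue (19/1430)*sqrt(385).


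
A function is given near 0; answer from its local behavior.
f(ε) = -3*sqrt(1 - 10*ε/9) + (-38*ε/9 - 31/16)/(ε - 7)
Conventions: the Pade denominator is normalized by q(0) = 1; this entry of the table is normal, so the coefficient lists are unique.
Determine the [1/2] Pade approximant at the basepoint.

The Pade approximant has numerator coefficients [-305/112, 109071925/35048016]; denominator coefficients [1, -502186/1703723, -2127199/46000521].

Taylor coefficients needed (expand at 0): a_0 = -305/112, a_1 = 16295/7056, a_2 = 82205/148176, a_3 = 2523445/9335088.
Write the denominator as Q(ε) = 1 + q1*ε + q2*ε^2. Requiring Q*f - P = O(ε^4) with deg P <= 1 kills the coefficients of ε^2..ε^3 in Q*f:
  ε^2: a_2 + q1*a_1 + q2*a_0 = 0, i.e. 82205/148176 + (16295/7056)*q1 + (-305/112)*q2 = 0.
  ε^3: a_3 + q1*a_2 + q2*a_1 = 0, i.e. 2523445/9335088 + (82205/148176)*q1 + (16295/7056)*q2 = 0.
Solving this linear system: q1 = -502186/1703723, q2 = -2127199/46000521.
The numerator is Q*f truncated at degree 1: P0 = a_0 = -305/112; P1 = a_1 + q1*a_0 = 109071925/35048016.


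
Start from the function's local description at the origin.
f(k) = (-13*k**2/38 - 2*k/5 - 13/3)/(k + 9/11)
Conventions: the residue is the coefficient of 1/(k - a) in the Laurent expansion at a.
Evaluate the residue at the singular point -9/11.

The residue is -292093/68970.

At the order-1 pole -9/11 set g(k) = (k - (-9/11))*f(k) = -13*k**2/38 - 2*k/5 - 13/3.
Simple pole: residue = g(a) at a = -9/11, which is -292093/68970.


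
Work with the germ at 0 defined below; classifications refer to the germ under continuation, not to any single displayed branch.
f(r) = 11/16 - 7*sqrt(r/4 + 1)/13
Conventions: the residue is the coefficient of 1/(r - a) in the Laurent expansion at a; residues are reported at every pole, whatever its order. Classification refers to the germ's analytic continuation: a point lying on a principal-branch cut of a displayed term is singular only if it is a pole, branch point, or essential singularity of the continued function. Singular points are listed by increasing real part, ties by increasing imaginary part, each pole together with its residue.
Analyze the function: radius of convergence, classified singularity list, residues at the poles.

Radius of convergence at 0: 4.
At -4: an algebraic (square-root) branch point.

Branch term (-7/13)*sqrt(1 - r/(-4)): its argument vanishes at r = -4, a square-root branch point, modulus 4.
The radius of convergence is the smallest modulus among the singular points: 4.


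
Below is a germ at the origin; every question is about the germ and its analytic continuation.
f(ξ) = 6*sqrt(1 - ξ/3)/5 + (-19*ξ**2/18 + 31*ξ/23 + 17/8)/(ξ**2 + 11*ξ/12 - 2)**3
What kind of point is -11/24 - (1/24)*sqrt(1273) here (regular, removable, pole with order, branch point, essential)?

The denominator factor ξ**2 + 11*ξ/12 - 2 vanishes at -11/24 - (1/24)*sqrt(1273) and appears to the power 3; the numerator there equals -124877/119232 - (11503/119232)*sqrt(1273), nonzero, and no other factor vanishes.
The branch terms are analytic at this point.
Hence a pole whose order is the multiplicity, 3.

The point is a pole of order 3.


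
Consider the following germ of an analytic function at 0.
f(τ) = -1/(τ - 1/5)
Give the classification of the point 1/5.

The denominator factor τ - 1/5 vanishes at 1/5 and appears to the power 1; the numerator there equals -1, nonzero, and no other factor vanishes.
Hence a pole whose order is the multiplicity, 1.

The point is a pole of order 1.


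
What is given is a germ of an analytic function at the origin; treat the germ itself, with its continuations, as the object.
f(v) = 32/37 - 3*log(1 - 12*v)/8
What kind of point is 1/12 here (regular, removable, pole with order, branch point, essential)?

The point is a logarithmic branch point.

The term (-3/8)*log(1 - v/(1/12)) has argument 1 - 1/12/(1/12) = 0 at 1/12: a logarithmic (infinitely-sheeted) branch point; the remaining terms are analytic or single-valued there.


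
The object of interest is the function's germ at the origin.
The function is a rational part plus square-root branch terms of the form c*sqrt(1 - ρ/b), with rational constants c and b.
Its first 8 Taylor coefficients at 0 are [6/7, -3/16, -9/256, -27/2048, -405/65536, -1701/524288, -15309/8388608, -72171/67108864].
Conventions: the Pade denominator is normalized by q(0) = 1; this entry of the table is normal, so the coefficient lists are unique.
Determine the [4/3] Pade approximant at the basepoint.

Taylor coefficients needed (read off): a_0 = 6/7, a_1 = -3/16, a_2 = -9/256, a_3 = -27/2048, a_4 = -405/65536, a_5 = -1701/524288, a_6 = -15309/8388608, a_7 = -72171/67108864.
Write the denominator as Q(ρ) = 1 + q1*ρ + q2*ρ^2 + q3*ρ^3. Requiring Q*f - P = O(ρ^8) with deg P <= 4 kills the coefficients of ρ^5..ρ^7 in Q*f:
  ρ^5: a_5 + q1*a_4 + q2*a_3 + q3*a_2 = 0, i.e. -1701/524288 + (-405/65536)*q1 + (-27/2048)*q2 + (-9/256)*q3 = 0.
  ρ^6: a_6 + q1*a_5 + q2*a_4 + q3*a_3 = 0, i.e. -15309/8388608 + (-1701/524288)*q1 + (-405/65536)*q2 + (-27/2048)*q3 = 0.
  ρ^7: a_7 + q1*a_6 + q2*a_5 + q3*a_4 = 0, i.e. -72171/67108864 + (-15309/8388608)*q1 + (-1701/524288)*q2 + (-405/65536)*q3 = 0.
Solving this linear system: q1 = -9/8, q2 = 45/128, q3 = -27/1024.
The numerator is Q*f truncated at degree 4: P0 = a_0 = 6/7; P1 = a_1 + q1*a_0 = -129/112; P2 = a_2 + q1*a_1 + q2*a_0 = 855/1792; P3 = a_3 + q1*a_2 + q2*a_1 + q3*a_0 = -891/14336; P4 = a_4 + q1*a_3 + q2*a_2 + q3*a_1 = 81/65536.

The Pade approximant has numerator coefficients [6/7, -129/112, 855/1792, -891/14336, 81/65536]; denominator coefficients [1, -9/8, 45/128, -27/1024].


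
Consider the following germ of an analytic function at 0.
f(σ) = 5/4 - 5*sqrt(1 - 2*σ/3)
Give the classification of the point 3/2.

The term (-5)*sqrt(1 - σ/(3/2)) has argument 1 - 3/2/(3/2) = 0 at 3/2: a square-root (algebraic, two-sheeted) branch point; the remaining terms are analytic or single-valued there.

The point is an algebraic (square-root) branch point.


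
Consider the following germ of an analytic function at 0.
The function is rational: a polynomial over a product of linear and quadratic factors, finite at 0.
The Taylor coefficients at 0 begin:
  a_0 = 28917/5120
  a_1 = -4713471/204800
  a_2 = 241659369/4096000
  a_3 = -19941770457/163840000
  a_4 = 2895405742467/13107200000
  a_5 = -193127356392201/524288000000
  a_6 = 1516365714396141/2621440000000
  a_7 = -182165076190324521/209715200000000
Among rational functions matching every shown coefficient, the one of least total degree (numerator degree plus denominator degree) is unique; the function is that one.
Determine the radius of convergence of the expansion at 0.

The radius of convergence is 8/9.

No rational of total degree below 4 reproduces all 8 coefficients; solving the [0/4] Pade equations on them gives f(x) = 17/(3*(x + 8/9)**3*(x + 10/7)), whose expansion matches every shown term.
Denominator factor (x + 8/9)^3: pole of order 3 at -8/9, modulus 8/9.
Denominator factor (x + 10/7): pole of order 1 at -10/7, modulus 10/7.
The radius of convergence is the smallest modulus among the singular points: 8/9.


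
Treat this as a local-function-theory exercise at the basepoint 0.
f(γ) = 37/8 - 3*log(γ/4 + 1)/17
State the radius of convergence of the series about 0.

Branch term (-3/17)*log(1 - γ/(-4)): its argument vanishes at γ = -4, a logarithmic branch point, modulus 4.
The radius of convergence is the smallest modulus among the singular points: 4.

The radius of convergence is 4.


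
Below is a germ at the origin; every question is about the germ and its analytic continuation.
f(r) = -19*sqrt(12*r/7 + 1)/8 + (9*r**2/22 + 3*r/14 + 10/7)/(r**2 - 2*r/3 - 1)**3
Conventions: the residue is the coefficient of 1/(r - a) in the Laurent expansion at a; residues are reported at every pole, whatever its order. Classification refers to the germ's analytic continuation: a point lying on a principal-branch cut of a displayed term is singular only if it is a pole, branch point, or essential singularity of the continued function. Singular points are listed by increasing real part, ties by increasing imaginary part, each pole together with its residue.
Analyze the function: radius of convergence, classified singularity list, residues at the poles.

Denominator factor (r**2 - 2*r/3 - 1)^3: discriminant 40/9, real irrational roots 1/3 + (1/3)*sqrt(10) and 1/3 - (1/3)*sqrt(10); poles of order 3, moduli 1/3 + (1/3)*sqrt(10) and -1/3 + (1/3)*sqrt(10).
Branch term (-19/8)*sqrt(1 - r/(-7/12)): its argument vanishes at r = -7/12, a square-root branch point, modulus 7/12.
The radius of convergence is the smallest modulus among the singular points: 7/12.
The branch term is analytic at 1/3 - (1/3)*sqrt(10) and contributes nothing to the residue; only the rational part matters.
The factor r**2 - 2*r/3 - 1 splits as (r - a)(r - a') with a = 1/3 - (1/3)*sqrt(10), a' = 1/3 + (1/3)*sqrt(10). At the order-3 pole a set g(r) = (r - a)^3*(rational part) = [9*r**2/22 + 3*r/14 + 10/7] / (r - a')^3.
Order-3 pole: residue = g''(a)/2; g''(1/3 - (1/3)*sqrt(10)) = -(5589/44000)*sqrt(10), so the residue is -(5589/88000)*sqrt(10).
The branch term is analytic at 1/3 + (1/3)*sqrt(10) and contributes nothing to the residue; only the rational part matters.
The factor r**2 - 2*r/3 - 1 splits as (r - a)(r - a') with a = 1/3 + (1/3)*sqrt(10), a' = 1/3 - (1/3)*sqrt(10). At the order-3 pole a set g(r) = (r - a)^3*(rational part) = [9*r**2/22 + 3*r/14 + 10/7] / (r - a')^3.
Order-3 pole: residue = g''(a)/2; g''(1/3 + (1/3)*sqrt(10)) = (5589/44000)*sqrt(10), so the residue is (5589/88000)*sqrt(10).
List the singular points by increasing real part (a conjugate pair: the negative imaginary part first).

Radius of convergence at 0: 7/12.
At 1/3 - (1/3)*sqrt(10): a pole of order 3; residue -(5589/88000)*sqrt(10).
At -7/12: an algebraic (square-root) branch point.
At 1/3 + (1/3)*sqrt(10): a pole of order 3; residue (5589/88000)*sqrt(10).


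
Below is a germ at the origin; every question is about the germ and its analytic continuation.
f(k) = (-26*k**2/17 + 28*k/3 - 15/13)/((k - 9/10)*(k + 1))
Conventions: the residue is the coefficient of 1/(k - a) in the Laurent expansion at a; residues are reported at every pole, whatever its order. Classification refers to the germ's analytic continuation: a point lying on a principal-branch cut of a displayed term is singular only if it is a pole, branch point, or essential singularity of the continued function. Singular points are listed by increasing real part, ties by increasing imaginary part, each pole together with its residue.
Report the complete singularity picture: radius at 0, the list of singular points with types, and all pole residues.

Denominator factor (k + 1): pole of order 1 at -1, modulus 1.
Denominator factor (k - 9/10): pole of order 1 at 9/10, modulus 9/10.
The radius of convergence is the smallest modulus among the singular points: 9/10.
At the order-1 pole -1 set g(k) = (k - (-1))*f(k) = (-26*k**2/17 + 28*k/3 - 15/13)/(k - 9/10).
Simple pole: residue = g(a) at a = -1, which is 79670/12597.
At the order-1 pole 9/10 set g(k) = (k - (9/10))*f(k) = (-26*k**2/17 + 28*k/3 - 15/13)/(k + 1).
Simple pole: residue = g(a) at a = 9/10, which is 66381/20995.
List the singular points by increasing real part (a conjugate pair: the negative imaginary part first).

Radius of convergence at 0: 9/10.
At -1: a pole of order 1; residue 79670/12597.
At 9/10: a pole of order 1; residue 66381/20995.


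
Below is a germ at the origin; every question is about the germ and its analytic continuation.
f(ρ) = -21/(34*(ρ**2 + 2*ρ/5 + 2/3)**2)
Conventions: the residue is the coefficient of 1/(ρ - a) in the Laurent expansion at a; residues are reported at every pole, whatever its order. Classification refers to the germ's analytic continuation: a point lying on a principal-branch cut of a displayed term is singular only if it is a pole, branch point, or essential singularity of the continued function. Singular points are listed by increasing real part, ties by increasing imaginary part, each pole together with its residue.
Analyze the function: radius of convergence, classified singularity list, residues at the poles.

Radius of convergence at 0: (1/3)*sqrt(6).
At (-1/5) - ((1/15)*sqrt(141))*i: a pole of order 2; residue -((7875/300424)*sqrt(141))*i.
At (-1/5) + ((1/15)*sqrt(141))*i: a pole of order 2; residue ((7875/300424)*sqrt(141))*i.

Denominator factor (ρ**2 + 2*ρ/5 + 2/3)^2: discriminant -188/75, complex-conjugate roots (-1/5) + ((1/15)*sqrt(141))*i and (-1/5) - ((1/15)*sqrt(141))*i; poles of order 2, moduli (1/3)*sqrt(6) and (1/3)*sqrt(6).
The radius of convergence is the smallest modulus among the singular points: (1/3)*sqrt(6).
The factor ρ**2 + 2*ρ/5 + 2/3 splits as (ρ - a)(ρ - a') with a = (-1/5) - ((1/15)*sqrt(141))*i, a' = (-1/5) + ((1/15)*sqrt(141))*i. At the order-2 pole a set g(ρ) = (ρ - a)^2*f(ρ) = [-21/34] / (ρ - a')^2.
Order-2 pole: residue = g'(a); g'((-1/5) - ((1/15)*sqrt(141))*i) = -((7875/300424)*sqrt(141))*i, so the residue is -((7875/300424)*sqrt(141))*i.
The factor ρ**2 + 2*ρ/5 + 2/3 splits as (ρ - a)(ρ - a') with a = (-1/5) + ((1/15)*sqrt(141))*i, a' = (-1/5) - ((1/15)*sqrt(141))*i. At the order-2 pole a set g(ρ) = (ρ - a)^2*f(ρ) = [-21/34] / (ρ - a')^2.
Order-2 pole: residue = g'(a); g'((-1/5) + ((1/15)*sqrt(141))*i) = ((7875/300424)*sqrt(141))*i, so the residue is ((7875/300424)*sqrt(141))*i.
List the singular points by increasing real part (a conjugate pair: the negative imaginary part first).
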